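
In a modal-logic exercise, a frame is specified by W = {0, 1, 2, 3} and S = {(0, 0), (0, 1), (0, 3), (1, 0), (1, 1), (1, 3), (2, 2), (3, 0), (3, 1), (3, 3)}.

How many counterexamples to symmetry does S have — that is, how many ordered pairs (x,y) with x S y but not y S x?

S is symmetric; there are no such tuples.

0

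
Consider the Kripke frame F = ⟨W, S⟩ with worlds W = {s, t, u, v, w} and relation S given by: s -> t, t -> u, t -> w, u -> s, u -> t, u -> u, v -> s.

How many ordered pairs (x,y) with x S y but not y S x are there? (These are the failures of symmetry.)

Enumerating: (s,t), (t,w), (u,s), (v,s).

4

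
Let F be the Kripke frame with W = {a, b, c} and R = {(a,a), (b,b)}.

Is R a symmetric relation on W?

Yes

Symmetric: yes — every pair in R has its reverse in R.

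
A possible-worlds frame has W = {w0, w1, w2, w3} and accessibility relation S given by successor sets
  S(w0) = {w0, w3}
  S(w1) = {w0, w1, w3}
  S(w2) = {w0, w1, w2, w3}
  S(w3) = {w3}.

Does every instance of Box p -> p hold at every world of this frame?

Axiom T corresponds to the accessibility relation being reflexive.
Reflexive: yes — every world is S-related to itself.

Yes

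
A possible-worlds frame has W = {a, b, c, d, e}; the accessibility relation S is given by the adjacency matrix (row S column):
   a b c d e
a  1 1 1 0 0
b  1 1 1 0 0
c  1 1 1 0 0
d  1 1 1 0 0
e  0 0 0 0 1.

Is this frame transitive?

Yes

Transitive: yes — every two-step S-path is closed by a direct edge.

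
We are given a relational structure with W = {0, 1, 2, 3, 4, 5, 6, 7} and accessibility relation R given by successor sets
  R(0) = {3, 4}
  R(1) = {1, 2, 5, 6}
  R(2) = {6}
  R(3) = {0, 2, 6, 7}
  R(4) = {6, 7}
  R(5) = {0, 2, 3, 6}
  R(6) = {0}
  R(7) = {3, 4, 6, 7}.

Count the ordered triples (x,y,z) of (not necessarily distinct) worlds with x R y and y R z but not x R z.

24

Enumerating: (0,3,0), (0,3,2), (0,3,6), (0,3,7), (0,4,6), (0,4,7), (1,5,0), (1,5,3), (1,6,0), (2,6,0), (3,0,3), (3,0,4), … and 12 more.
Total: 24.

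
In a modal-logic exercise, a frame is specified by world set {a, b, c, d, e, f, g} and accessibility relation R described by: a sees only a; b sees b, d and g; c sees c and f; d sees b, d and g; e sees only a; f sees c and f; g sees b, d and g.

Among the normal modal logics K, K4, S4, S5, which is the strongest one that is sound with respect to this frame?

Transitive (axiom 4): yes — every two-step R-path is closed by a direct edge.
Reflexive (axiom T): no — e is not related to itself.
Euclidean (axiom 5): yes — any two successors of a common world are R-related.
So F validates K, K4; S4 would additionally require R to be reflexive. The strongest is K4.

K4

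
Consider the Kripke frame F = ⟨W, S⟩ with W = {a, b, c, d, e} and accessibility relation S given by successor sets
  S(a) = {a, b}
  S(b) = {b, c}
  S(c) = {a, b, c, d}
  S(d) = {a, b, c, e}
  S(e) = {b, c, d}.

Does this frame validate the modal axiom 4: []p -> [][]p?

The schema 4 characterises exactly the transitive frames.
Transitive: no — a S b and b S c, but not a S c.

No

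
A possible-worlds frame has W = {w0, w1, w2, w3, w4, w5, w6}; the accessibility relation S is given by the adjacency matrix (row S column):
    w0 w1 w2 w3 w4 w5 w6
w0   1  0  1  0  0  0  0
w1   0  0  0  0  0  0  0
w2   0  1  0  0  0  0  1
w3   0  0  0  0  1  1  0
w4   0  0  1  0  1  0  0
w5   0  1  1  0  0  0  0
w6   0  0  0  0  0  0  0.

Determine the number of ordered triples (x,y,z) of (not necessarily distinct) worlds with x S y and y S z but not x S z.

Enumerating: (w0,w2,w1), (w0,w2,w6), (w3,w4,w2), (w3,w5,w1), (w3,w5,w2), (w4,w2,w1), (w4,w2,w6), (w5,w2,w6).

8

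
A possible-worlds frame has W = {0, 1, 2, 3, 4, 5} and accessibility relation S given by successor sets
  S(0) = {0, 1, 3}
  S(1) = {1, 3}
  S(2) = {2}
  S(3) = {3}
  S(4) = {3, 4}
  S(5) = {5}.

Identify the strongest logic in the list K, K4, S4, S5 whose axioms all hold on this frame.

S4

Transitive (axiom 4): yes — every two-step S-path is closed by a direct edge.
Reflexive (axiom T): yes — every world is S-related to itself.
Euclidean (axiom 5): no — 0 S 3 and 0 S 1, but not 3 S 1.
So F validates K, K4, S4; S5 would additionally require S to be Euclidean. The strongest is S4.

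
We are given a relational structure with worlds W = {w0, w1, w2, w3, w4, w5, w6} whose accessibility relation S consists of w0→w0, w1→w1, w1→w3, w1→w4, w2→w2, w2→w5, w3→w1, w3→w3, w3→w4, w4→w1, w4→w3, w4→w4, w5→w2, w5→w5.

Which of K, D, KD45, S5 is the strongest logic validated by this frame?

Serial (axiom D): no — w6 has no S-successor.
Euclidean (axiom 5): yes — any two successors of a common world are S-related.
Transitive (axiom 4): yes — every two-step S-path is closed by a direct edge.
Reflexive (axiom T): no — w6 is not related to itself.
So F validates K; D would additionally require S to be serial. The strongest is K.

K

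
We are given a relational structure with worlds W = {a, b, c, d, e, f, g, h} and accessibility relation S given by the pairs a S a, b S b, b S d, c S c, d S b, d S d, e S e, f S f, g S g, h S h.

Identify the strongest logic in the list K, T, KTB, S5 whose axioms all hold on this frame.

S5

Reflexive (axiom T): yes — every world is S-related to itself.
Symmetric (axiom B): yes — every pair in S has its reverse in S.
Euclidean (axiom 5): yes — any two successors of a common world are S-related.
So F validates K, T, KTB, S5. The strongest is S5.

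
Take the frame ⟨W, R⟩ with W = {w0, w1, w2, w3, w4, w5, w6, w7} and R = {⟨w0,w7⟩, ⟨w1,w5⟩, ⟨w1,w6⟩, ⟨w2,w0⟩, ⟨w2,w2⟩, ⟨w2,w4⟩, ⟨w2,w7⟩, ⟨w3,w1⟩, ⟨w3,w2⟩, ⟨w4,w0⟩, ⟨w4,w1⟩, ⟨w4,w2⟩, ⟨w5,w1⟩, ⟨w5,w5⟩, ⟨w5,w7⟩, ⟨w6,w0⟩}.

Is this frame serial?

Serial: no — w7 has no R-successor.

No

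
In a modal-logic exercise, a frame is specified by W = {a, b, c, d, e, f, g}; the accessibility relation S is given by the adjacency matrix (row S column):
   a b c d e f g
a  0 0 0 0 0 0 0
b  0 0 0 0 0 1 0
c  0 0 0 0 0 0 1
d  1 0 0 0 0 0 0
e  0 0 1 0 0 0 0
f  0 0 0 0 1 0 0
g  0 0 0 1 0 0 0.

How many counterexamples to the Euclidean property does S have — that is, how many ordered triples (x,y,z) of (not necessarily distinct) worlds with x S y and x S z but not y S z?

6

Enumerating: (b,f,f), (c,g,g), (d,a,a), (e,c,c), (f,e,e), (g,d,d).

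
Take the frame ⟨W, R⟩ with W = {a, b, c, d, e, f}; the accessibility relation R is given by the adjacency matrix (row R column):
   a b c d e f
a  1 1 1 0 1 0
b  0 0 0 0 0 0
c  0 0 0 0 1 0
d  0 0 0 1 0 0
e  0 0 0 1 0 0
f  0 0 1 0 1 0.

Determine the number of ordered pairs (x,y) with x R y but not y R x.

Enumerating: (a,b), (a,c), (a,e), (c,e), (e,d), (f,c), (f,e).

7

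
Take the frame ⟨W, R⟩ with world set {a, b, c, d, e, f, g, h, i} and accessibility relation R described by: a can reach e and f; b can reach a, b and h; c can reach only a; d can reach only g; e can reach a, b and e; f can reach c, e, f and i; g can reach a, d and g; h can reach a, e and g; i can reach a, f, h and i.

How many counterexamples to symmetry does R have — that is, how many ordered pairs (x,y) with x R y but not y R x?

13

Enumerating: (a,f), (b,a), (b,h), (c,a), (e,b), (f,c), (f,e), (g,a), (h,a), (h,e), (h,g), (i,a), (i,h).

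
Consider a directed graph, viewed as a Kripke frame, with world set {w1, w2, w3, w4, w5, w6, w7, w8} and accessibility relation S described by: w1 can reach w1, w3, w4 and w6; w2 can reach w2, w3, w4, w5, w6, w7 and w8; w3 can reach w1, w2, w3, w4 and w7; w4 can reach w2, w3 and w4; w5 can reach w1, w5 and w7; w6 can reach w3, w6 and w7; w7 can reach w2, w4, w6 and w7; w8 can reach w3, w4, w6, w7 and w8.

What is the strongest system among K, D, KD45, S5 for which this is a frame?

Serial (axiom D): yes — every world has a successor (e.g. w1 S w1).
Euclidean (axiom 5): no — w1 S w3 and w1 S w6, but not w3 S w6.
Transitive (axiom 4): no — w1 S w3 and w3 S w2, but not w1 S w2.
Reflexive (axiom T): yes — every world is S-related to itself.
So F validates K, D; KD45 would additionally require S to be Euclidean and transitive. The strongest is D.

D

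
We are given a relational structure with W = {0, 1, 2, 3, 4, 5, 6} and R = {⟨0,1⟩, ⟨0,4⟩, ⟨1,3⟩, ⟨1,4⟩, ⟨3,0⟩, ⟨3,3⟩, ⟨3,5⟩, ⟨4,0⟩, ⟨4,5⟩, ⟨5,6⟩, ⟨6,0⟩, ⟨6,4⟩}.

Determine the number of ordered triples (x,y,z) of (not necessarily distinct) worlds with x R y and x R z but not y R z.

Enumerating: (0,1,1), (0,4,1), (0,4,4), (1,3,4), (1,4,3), (1,4,4), (3,0,0), (3,0,3), (3,0,5), (3,5,0), (3,5,3), (3,5,5), … and 7 more.
Total: 19.

19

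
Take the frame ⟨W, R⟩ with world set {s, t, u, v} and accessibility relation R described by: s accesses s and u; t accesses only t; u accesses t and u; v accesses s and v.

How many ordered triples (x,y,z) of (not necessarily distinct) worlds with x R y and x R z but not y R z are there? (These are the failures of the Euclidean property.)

Enumerating: (s,u,s), (u,t,u), (v,s,v).

3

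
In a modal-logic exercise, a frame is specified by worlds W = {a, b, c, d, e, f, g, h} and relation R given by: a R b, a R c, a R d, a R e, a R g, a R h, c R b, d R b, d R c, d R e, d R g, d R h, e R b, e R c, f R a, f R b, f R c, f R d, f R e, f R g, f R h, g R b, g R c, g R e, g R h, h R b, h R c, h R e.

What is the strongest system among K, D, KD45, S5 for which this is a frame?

Serial (axiom D): no — b has no R-successor.
Euclidean (axiom 5): no — a R b and a R c, but not b R c.
Transitive (axiom 4): yes — every two-step R-path is closed by a direct edge.
Reflexive (axiom T): no — a is not related to itself.
So F validates K; D would additionally require R to be serial. The strongest is K.

K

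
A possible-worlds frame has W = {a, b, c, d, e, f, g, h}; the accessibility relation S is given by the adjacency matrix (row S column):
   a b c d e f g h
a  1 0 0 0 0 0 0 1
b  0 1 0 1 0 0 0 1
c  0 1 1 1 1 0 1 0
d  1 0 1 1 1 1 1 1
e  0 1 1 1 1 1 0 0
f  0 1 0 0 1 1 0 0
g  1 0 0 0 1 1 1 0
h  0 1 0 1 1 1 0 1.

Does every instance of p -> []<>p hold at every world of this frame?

By correspondence theory, B is valid on a frame iff S is symmetric.
Symmetric: no — a S h but not h S a.

No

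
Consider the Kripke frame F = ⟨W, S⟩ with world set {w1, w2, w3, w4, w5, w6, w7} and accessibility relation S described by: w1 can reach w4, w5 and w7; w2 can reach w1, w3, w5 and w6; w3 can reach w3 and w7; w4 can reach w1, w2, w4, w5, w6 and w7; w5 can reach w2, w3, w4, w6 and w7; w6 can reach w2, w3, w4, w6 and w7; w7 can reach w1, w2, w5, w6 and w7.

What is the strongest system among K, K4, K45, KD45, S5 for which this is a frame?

K

Transitive (axiom 4): no — w1 S w4 and w4 S w2, but not w1 S w2.
Euclidean (axiom 5): no — w1 S w7 and w1 S w4, but not w7 S w4.
Serial (axiom D): yes — every world has a successor (e.g. w1 S w4).
Reflexive (axiom T): no — w1 is not related to itself.
So F validates K; K4 would additionally require S to be transitive. The strongest is K.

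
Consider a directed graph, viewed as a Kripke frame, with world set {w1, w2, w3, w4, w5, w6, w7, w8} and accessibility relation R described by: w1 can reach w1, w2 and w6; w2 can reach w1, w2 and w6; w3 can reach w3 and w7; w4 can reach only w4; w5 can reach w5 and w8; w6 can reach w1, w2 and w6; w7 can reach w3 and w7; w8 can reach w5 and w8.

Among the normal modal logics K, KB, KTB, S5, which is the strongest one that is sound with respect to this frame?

S5

Symmetric (axiom B): yes — every pair in R has its reverse in R.
Reflexive (axiom T): yes — every world is R-related to itself.
Euclidean (axiom 5): yes — any two successors of a common world are R-related.
So F validates K, KB, KTB, S5. The strongest is S5.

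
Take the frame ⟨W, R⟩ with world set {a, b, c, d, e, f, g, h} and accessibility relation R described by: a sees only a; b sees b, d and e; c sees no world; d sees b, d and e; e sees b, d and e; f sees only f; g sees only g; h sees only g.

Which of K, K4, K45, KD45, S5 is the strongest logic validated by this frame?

Transitive (axiom 4): yes — every two-step R-path is closed by a direct edge.
Euclidean (axiom 5): yes — any two successors of a common world are R-related.
Serial (axiom D): no — c has no R-successor.
Reflexive (axiom T): no — c is not related to itself.
So F validates K, K4, K45; KD45 would additionally require R to be serial. The strongest is K45.

K45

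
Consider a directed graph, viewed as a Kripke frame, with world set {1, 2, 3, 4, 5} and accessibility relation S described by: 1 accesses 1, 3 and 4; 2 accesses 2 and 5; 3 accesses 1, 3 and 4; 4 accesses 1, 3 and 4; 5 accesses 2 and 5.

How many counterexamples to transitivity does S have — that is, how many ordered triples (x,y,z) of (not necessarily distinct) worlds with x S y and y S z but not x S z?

S is transitive; there are no such tuples.

0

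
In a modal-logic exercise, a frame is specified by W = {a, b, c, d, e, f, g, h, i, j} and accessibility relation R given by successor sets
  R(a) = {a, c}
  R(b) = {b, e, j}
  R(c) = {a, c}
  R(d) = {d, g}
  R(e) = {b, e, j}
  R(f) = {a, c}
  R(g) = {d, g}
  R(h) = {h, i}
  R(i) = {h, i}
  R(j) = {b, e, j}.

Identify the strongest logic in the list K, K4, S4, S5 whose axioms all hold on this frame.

Transitive (axiom 4): yes — every two-step R-path is closed by a direct edge.
Reflexive (axiom T): no — f is not related to itself.
Euclidean (axiom 5): yes — any two successors of a common world are R-related.
So F validates K, K4; S4 would additionally require R to be reflexive. The strongest is K4.

K4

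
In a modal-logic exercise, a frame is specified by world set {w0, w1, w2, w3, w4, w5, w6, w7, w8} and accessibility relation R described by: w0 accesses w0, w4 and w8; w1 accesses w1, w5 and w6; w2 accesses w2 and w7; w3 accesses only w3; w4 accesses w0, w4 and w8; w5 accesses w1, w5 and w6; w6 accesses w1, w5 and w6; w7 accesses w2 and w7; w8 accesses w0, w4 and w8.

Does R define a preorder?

Reflexive: yes — every world is R-related to itself.
Transitive: yes — every two-step R-path is closed by a direct edge.
So R is a preorder.

Yes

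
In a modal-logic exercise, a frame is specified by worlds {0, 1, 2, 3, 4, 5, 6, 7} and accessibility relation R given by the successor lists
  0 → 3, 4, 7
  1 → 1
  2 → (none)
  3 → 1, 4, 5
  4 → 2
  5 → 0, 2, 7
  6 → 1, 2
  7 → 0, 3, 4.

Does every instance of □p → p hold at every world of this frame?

No

By correspondence theory, T is valid on a frame iff R is reflexive.
Reflexive: no — 0 is not related to itself.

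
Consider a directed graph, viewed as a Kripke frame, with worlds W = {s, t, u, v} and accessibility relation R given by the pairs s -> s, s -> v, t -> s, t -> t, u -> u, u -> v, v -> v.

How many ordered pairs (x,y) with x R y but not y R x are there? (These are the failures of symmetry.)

3

Enumerating: (s,v), (t,s), (u,v).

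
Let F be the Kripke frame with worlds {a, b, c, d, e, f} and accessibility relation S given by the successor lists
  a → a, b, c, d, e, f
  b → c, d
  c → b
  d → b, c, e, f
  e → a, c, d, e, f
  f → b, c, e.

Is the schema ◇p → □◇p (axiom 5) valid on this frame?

No

Axiom 5 corresponds to the accessibility relation being Euclidean.
Euclidean: no — a S b and a S e, but not b S e.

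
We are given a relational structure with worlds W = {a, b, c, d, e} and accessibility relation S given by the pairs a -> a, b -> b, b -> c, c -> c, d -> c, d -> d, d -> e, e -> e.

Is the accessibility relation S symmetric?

Symmetric: no — b S c but not c S b.

No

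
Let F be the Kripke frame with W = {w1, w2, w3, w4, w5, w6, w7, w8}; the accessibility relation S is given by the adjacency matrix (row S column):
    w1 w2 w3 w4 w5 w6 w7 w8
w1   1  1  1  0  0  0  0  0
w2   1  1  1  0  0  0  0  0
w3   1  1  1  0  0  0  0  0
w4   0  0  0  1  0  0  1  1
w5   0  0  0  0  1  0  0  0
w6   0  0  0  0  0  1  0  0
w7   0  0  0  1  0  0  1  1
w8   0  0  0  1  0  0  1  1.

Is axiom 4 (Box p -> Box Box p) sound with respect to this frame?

Axiom 4 corresponds to the accessibility relation being transitive.
Transitive: yes — every two-step S-path is closed by a direct edge.

Yes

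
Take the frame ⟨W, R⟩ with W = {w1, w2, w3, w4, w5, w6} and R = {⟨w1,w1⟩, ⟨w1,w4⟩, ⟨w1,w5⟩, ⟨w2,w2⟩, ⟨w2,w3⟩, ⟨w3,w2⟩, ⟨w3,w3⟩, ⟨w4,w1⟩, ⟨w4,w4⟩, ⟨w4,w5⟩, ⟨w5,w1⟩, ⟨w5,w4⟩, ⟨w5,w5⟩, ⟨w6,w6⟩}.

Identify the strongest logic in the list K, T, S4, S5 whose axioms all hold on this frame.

Reflexive (axiom T): yes — every world is R-related to itself.
Transitive (axiom 4): yes — every two-step R-path is closed by a direct edge.
Euclidean (axiom 5): yes — any two successors of a common world are R-related.
So F validates K, T, S4, S5. The strongest is S5.

S5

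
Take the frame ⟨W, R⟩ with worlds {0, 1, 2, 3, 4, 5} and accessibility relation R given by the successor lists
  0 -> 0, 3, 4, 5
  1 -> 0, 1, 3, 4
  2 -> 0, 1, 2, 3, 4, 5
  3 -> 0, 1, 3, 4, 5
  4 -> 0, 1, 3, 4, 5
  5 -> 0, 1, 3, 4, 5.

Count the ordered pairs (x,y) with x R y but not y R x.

7

Enumerating: (1,0), (2,0), (2,1), (2,3), (2,4), (2,5), (5,1).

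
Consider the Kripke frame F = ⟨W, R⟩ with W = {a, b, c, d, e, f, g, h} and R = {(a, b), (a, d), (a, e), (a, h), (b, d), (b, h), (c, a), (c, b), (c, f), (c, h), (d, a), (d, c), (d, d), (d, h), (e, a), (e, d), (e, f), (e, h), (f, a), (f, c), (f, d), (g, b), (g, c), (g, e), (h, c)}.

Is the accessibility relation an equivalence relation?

No

Reflexive: no — a is not related to itself.
Symmetric: no — a R b but not b R a.
Transitive: no — a R d and d R c, but not a R c.
So R is not an equivalence relation.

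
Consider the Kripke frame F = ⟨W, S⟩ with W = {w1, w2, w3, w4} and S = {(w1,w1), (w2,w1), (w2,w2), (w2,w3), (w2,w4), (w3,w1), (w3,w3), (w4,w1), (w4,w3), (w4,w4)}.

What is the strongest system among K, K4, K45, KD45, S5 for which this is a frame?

Transitive (axiom 4): yes — every two-step S-path is closed by a direct edge.
Euclidean (axiom 5): no — w2 S w1 and w2 S w3, but not w1 S w3.
Serial (axiom D): yes — every world has a successor (e.g. w1 S w1).
Reflexive (axiom T): yes — every world is S-related to itself.
So F validates K, K4; K45 would additionally require S to be Euclidean. The strongest is K4.

K4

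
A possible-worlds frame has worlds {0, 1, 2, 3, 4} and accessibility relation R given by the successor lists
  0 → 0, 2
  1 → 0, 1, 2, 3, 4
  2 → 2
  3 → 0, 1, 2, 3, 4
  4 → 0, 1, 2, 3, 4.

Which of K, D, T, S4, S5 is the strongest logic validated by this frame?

S4

Serial (axiom D): yes — every world has a successor (e.g. 0 R 0).
Reflexive (axiom T): yes — every world is R-related to itself.
Transitive (axiom 4): yes — every two-step R-path is closed by a direct edge.
Euclidean (axiom 5): no — 1 R 0 and 1 R 3, but not 0 R 3.
So F validates K, D, T, S4; S5 would additionally require R to be Euclidean. The strongest is S4.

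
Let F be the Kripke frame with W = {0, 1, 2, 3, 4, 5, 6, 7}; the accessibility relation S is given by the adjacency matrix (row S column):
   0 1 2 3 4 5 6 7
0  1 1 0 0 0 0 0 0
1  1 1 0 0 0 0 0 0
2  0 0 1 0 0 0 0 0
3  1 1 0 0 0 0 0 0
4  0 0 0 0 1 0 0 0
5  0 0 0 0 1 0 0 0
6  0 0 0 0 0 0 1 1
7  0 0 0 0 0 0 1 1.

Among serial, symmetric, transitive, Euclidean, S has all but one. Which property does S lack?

symmetric

Serial: yes — every world has a successor (e.g. 0 S 0).
Symmetric: no — 3 S 0 but not 0 S 3.
Transitive: yes — every two-step S-path is closed by a direct edge.
Euclidean: yes — any two successors of a common world are S-related.
Only symmetric fails.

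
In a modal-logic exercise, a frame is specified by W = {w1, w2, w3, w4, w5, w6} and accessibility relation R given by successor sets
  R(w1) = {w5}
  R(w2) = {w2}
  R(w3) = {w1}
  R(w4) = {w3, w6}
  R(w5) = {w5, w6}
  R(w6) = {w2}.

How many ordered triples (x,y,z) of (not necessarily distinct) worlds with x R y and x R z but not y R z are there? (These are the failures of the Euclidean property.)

Enumerating: (w3,w1,w1), (w4,w3,w3), (w4,w3,w6), (w4,w6,w3), (w4,w6,w6), (w5,w6,w5), (w5,w6,w6).

7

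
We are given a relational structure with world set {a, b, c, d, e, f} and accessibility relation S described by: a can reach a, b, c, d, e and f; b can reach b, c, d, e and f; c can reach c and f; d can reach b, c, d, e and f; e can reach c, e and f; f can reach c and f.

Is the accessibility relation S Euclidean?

Euclidean: no — a S c and a S b, but not c S b.

No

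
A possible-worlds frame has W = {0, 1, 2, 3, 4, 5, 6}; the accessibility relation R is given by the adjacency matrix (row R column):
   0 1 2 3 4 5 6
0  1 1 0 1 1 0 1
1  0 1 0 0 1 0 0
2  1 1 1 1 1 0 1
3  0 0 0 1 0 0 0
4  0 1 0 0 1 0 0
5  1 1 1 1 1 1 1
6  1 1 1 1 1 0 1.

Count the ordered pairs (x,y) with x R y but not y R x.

Enumerating: (0,1), (0,3), (0,4), (2,0), (2,1), (2,3), (2,4), (5,0), (5,1), (5,2), (5,3), (5,4), (5,6), (6,1), (6,3), (6,4).

16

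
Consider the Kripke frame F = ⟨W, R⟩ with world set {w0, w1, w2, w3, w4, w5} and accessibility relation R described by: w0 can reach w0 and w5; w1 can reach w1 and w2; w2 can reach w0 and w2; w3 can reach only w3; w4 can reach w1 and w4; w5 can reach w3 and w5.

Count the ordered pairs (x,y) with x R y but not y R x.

5

Enumerating: (w0,w5), (w1,w2), (w2,w0), (w4,w1), (w5,w3).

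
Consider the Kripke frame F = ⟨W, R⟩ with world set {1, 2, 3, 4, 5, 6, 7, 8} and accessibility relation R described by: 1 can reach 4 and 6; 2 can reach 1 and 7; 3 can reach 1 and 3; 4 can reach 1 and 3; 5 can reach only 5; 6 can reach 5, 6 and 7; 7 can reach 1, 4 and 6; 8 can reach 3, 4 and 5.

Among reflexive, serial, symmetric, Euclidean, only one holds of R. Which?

serial

Reflexive: no — 1 is not related to itself.
Serial: yes — every world has a successor (e.g. 1 R 4).
Symmetric: no — 1 R 6 but not 6 R 1.
Euclidean: no — 1 R 4 and 1 R 6, but not 4 R 6.
Only serial holds.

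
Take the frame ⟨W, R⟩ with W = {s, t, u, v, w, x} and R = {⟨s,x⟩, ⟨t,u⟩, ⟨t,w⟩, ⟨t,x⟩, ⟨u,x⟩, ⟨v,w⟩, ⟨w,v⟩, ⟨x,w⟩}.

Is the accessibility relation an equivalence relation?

Reflexive: no — s is not related to itself.
Symmetric: no — s R x but not x R s.
Transitive: no — s R x and x R w, but not s R w.
So R is not an equivalence relation.

No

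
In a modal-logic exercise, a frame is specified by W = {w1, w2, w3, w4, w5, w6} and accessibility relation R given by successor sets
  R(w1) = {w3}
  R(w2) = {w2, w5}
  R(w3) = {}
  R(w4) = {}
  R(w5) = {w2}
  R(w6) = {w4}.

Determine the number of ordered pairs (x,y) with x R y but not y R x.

Enumerating: (w1,w3), (w6,w4).

2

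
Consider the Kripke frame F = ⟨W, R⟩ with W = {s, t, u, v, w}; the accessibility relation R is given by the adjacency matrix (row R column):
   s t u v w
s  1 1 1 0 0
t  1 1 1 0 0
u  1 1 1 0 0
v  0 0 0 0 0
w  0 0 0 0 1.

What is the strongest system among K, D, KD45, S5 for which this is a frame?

Serial (axiom D): no — v has no R-successor.
Euclidean (axiom 5): yes — any two successors of a common world are R-related.
Transitive (axiom 4): yes — every two-step R-path is closed by a direct edge.
Reflexive (axiom T): no — v is not related to itself.
So F validates K; D would additionally require R to be serial. The strongest is K.

K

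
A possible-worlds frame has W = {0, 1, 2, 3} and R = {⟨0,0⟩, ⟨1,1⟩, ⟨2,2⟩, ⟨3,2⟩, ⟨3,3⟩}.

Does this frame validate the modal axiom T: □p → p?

Axiom T corresponds to the accessibility relation being reflexive.
Reflexive: yes — every world is R-related to itself.

Yes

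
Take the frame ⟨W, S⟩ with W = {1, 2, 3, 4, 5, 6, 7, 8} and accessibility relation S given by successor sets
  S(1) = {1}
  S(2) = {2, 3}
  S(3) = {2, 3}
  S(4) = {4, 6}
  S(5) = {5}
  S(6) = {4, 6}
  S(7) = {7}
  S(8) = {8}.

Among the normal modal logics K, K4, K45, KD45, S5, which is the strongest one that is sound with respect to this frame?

Transitive (axiom 4): yes — every two-step S-path is closed by a direct edge.
Euclidean (axiom 5): yes — any two successors of a common world are S-related.
Serial (axiom D): yes — every world has a successor (e.g. 1 S 1).
Reflexive (axiom T): yes — every world is S-related to itself.
So F validates K, K4, K45, KD45, S5. The strongest is S5.

S5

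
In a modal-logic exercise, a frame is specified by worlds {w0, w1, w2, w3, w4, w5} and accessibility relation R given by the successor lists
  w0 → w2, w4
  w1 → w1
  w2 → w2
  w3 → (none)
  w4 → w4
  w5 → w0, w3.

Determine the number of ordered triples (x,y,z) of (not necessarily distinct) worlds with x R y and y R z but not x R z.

2

Enumerating: (w5,w0,w2), (w5,w0,w4).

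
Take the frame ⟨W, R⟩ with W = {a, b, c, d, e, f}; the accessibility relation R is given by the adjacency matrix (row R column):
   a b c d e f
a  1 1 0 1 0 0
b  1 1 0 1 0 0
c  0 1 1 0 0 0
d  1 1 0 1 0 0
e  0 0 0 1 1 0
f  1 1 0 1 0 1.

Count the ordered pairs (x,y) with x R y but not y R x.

5

Enumerating: (c,b), (e,d), (f,a), (f,b), (f,d).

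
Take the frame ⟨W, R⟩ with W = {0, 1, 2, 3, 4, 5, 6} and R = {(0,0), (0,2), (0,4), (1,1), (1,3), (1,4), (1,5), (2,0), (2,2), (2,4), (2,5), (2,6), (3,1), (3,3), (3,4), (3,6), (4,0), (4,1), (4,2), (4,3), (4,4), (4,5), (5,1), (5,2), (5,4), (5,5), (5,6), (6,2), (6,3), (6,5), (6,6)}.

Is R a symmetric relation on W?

Yes

Symmetric: yes — every pair in R has its reverse in R.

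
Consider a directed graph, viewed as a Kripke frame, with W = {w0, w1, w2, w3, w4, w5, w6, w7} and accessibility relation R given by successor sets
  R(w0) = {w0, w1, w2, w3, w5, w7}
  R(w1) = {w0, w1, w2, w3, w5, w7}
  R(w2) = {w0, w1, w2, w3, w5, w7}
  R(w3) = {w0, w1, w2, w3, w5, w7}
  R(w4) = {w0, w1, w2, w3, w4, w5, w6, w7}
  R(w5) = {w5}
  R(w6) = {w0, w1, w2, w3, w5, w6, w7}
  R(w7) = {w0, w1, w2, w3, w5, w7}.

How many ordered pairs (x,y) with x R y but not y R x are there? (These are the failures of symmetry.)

Enumerating: (w0,w5), (w1,w5), (w2,w5), (w3,w5), (w4,w0), (w4,w1), (w4,w2), (w4,w3), (w4,w5), (w4,w6), (w4,w7), (w6,w0), (w6,w1), (w6,w2), (w6,w3), (w6,w5), (w6,w7), (w7,w5).

18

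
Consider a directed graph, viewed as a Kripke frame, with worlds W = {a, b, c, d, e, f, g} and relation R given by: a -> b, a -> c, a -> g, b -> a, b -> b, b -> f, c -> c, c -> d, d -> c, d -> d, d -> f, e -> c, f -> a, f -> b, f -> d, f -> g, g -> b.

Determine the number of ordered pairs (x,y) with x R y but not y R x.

Enumerating: (a,c), (a,g), (e,c), (f,a), (f,g), (g,b).

6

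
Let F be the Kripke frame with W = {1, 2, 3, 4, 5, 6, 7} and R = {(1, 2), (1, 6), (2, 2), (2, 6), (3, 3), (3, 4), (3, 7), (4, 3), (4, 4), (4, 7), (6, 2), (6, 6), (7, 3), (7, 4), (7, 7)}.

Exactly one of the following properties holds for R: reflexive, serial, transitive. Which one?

Reflexive: no — 1 is not related to itself.
Serial: no — 5 has no R-successor.
Transitive: yes — every two-step R-path is closed by a direct edge.
Only transitive holds.

transitive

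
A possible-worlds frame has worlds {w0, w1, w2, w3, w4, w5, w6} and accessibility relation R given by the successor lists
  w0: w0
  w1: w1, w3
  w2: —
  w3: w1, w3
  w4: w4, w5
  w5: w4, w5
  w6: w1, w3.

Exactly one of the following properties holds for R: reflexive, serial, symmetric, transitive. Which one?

transitive

Reflexive: no — w2 is not related to itself.
Serial: no — w2 has no R-successor.
Symmetric: no — w6 R w1 but not w1 R w6.
Transitive: yes — every two-step R-path is closed by a direct edge.
Only transitive holds.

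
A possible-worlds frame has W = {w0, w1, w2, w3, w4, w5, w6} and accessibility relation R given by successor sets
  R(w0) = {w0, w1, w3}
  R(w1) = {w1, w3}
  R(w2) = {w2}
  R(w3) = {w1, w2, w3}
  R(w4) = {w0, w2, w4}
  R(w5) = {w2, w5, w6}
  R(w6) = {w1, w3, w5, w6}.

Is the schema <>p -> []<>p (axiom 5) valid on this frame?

No

By correspondence theory, 5 is valid on a frame iff R is Euclidean.
Euclidean: no — w3 R w1 and w3 R w2, but not w1 R w2.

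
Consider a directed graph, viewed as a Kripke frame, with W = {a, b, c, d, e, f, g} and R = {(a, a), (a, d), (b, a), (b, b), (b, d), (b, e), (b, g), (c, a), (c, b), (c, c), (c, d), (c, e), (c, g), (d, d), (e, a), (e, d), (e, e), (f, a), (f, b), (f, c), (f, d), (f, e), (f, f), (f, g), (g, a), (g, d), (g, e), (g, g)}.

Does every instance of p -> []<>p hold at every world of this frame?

The schema B characterises exactly the symmetric frames.
Symmetric: no — a R d but not d R a.

No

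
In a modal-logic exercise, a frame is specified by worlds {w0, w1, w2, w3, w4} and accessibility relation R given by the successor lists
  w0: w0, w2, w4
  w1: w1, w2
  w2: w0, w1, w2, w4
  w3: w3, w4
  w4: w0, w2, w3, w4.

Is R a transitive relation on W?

Transitive: no — w0 R w2 and w2 R w1, but not w0 R w1.

No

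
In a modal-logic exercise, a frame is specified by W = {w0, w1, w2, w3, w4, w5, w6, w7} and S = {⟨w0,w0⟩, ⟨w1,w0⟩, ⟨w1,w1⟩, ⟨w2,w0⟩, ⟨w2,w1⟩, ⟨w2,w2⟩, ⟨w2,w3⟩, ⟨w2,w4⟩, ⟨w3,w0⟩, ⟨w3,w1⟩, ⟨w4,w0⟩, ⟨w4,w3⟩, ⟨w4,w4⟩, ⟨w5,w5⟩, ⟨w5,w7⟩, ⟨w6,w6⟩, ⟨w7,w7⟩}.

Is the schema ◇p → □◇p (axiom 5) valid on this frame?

No

The schema 5 characterises exactly the Euclidean frames.
Euclidean: no — w2 S w0 and w2 S w1, but not w0 S w1.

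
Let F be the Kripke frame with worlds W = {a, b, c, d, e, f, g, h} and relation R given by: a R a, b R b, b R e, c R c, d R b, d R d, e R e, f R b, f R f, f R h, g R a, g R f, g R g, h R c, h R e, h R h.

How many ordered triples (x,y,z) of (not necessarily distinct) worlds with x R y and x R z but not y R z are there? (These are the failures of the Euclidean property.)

Enumerating: (b,e,b), (d,b,d), (f,b,f), (f,b,h), (f,h,b), (f,h,f), (g,a,f), (g,a,g), (g,f,a), (g,f,g), (h,c,e), (h,c,h), (h,e,c), (h,e,h).

14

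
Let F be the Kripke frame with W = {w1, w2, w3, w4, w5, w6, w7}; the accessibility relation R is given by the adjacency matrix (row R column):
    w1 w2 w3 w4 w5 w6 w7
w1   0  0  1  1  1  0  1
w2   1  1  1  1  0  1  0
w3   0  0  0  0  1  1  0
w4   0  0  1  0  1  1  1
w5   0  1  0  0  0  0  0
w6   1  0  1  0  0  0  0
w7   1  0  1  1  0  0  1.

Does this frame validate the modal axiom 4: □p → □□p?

Axiom 4 corresponds to the accessibility relation being transitive.
Transitive: no — w1 R w3 and w3 R w6, but not w1 R w6.

No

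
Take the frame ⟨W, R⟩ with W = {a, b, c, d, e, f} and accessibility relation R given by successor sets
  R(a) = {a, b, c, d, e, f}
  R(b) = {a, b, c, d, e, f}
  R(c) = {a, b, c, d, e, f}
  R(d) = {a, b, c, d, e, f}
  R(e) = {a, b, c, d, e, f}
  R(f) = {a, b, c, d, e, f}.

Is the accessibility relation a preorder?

Yes

Reflexive: yes — every world is R-related to itself.
Transitive: yes — every two-step R-path is closed by a direct edge.
So R is a preorder.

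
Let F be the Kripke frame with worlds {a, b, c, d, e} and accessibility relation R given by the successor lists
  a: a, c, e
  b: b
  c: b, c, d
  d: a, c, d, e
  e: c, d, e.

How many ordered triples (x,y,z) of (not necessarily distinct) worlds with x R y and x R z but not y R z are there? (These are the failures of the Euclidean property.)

Enumerating: (a,c,a), (a,c,e), (a,e,a), (c,b,c), (c,b,d), (c,d,b), (d,a,d), (d,c,a), (d,c,e), (d,e,a), (e,c,e).

11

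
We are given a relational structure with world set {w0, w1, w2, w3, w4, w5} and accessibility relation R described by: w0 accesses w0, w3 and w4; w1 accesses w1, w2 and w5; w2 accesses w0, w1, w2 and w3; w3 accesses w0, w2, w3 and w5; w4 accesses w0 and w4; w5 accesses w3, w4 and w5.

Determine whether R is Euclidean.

Euclidean: no — w0 R w3 and w0 R w4, but not w3 R w4.

No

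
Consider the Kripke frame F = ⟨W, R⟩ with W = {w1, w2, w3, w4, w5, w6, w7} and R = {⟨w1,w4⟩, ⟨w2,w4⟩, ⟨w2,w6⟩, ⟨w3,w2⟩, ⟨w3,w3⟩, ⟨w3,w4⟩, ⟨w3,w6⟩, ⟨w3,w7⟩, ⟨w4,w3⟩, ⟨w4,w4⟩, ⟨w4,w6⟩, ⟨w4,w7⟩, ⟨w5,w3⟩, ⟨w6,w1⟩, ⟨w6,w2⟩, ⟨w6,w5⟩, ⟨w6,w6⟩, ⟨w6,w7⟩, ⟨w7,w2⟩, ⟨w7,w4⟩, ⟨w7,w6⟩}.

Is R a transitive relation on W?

No

Transitive: no — w1 R w4 and w4 R w3, but not w1 R w3.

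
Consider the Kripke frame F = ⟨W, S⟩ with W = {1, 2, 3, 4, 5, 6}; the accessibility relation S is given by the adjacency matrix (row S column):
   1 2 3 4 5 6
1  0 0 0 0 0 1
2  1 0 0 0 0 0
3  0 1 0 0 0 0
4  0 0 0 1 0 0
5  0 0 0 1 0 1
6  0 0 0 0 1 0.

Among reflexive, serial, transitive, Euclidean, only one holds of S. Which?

serial

Reflexive: no — 1 is not related to itself.
Serial: yes — every world has a successor (e.g. 1 S 6).
Transitive: no — 1 S 6 and 6 S 5, but not 1 S 5.
Euclidean: no — 5 S 4 and 5 S 6, but not 4 S 6.
Only serial holds.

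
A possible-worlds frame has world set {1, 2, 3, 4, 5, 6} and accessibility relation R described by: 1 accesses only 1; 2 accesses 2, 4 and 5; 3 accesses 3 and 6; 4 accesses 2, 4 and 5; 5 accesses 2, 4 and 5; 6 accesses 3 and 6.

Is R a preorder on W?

Reflexive: yes — every world is R-related to itself.
Transitive: yes — every two-step R-path is closed by a direct edge.
So R is a preorder.

Yes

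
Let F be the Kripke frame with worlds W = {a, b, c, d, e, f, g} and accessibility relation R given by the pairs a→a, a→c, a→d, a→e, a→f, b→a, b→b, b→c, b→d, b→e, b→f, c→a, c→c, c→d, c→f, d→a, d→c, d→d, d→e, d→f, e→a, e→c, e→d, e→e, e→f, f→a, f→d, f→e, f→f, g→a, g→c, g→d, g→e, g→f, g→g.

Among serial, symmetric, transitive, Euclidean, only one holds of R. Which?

Serial: yes — every world has a successor (e.g. a R a).
Symmetric: no — b R a but not a R b.
Transitive: no — c R a and a R e, but not c R e.
Euclidean: no — a R c and a R e, but not c R e.
Only serial holds.

serial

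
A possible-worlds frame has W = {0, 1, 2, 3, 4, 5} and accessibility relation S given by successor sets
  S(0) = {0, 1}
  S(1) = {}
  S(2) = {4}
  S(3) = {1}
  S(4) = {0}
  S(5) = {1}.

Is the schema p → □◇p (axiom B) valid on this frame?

The schema B characterises exactly the symmetric frames.
Symmetric: no — 0 S 1 but not 1 S 0.

No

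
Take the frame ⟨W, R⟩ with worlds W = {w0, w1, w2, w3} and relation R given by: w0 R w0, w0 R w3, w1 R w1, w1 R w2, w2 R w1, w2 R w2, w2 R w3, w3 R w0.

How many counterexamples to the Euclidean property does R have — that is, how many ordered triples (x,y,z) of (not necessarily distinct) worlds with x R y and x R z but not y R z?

Enumerating: (w0,w3,w3), (w2,w1,w3), (w2,w3,w1), (w2,w3,w2), (w2,w3,w3).

5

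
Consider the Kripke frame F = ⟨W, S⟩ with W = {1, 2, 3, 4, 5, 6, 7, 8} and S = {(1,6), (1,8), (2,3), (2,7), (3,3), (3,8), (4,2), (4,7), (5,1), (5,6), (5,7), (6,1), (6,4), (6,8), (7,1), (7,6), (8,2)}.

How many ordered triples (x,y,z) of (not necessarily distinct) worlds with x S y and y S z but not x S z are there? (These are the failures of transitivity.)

Enumerating: (1,6,1), (1,6,4), (1,8,2), (2,3,8), (2,7,1), (2,7,6), (3,8,2), (4,2,3), (4,7,1), (4,7,6), (5,1,8), (5,6,4), … and 10 more.
Total: 22.

22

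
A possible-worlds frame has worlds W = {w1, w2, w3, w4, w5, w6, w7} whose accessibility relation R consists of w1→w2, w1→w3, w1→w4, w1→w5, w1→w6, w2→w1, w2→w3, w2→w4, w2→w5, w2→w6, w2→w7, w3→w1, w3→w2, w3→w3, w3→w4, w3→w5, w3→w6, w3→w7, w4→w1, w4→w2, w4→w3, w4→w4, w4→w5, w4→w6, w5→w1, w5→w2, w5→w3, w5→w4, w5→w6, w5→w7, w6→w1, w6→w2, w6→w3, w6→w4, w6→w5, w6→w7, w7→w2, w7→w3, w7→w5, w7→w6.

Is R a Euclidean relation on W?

No

Euclidean: no — w2 R w1 and w2 R w7, but not w1 R w7.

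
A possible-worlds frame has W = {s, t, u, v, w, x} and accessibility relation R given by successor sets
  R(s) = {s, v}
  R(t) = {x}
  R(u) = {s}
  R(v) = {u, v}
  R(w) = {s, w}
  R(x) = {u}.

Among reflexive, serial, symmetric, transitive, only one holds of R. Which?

serial

Reflexive: no — t is not related to itself.
Serial: yes — every world has a successor (e.g. s R s).
Symmetric: no — s R v but not v R s.
Transitive: no — s R v and v R u, but not s R u.
Only serial holds.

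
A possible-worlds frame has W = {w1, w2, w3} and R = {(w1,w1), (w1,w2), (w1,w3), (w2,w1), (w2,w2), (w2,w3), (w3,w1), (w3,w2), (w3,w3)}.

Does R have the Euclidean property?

Euclidean: yes — any two successors of a common world are R-related.

Yes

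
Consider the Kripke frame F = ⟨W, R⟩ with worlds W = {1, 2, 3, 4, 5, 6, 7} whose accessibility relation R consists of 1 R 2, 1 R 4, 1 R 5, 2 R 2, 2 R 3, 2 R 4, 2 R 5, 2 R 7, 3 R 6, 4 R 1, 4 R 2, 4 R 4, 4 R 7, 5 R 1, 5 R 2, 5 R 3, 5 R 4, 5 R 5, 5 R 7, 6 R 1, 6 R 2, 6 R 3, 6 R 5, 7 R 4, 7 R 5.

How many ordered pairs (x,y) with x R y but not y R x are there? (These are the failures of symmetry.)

8

Enumerating: (1,2), (2,3), (2,7), (5,3), (5,4), (6,1), (6,2), (6,5).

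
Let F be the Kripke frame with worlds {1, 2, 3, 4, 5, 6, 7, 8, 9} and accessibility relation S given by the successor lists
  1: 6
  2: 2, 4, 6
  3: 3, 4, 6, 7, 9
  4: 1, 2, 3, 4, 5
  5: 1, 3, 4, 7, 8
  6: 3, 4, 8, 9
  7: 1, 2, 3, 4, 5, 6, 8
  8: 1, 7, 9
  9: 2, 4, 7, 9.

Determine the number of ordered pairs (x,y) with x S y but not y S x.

Enumerating: (1,6), (2,6), (3,9), (4,1), (5,1), (5,3), (5,8), (6,4), (6,8), (6,9), (7,1), (7,2), … and 7 more.
Total: 19.

19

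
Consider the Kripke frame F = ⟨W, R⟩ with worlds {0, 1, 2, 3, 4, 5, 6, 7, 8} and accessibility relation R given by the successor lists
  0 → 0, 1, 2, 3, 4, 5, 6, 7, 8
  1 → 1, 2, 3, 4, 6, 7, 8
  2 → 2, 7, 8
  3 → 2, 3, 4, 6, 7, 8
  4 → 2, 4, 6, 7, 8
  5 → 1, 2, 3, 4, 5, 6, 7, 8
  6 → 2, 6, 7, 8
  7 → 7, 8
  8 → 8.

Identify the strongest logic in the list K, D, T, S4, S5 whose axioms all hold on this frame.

S4

Serial (axiom D): yes — every world has a successor (e.g. 0 R 0).
Reflexive (axiom T): yes — every world is R-related to itself.
Transitive (axiom 4): yes — every two-step R-path is closed by a direct edge.
Euclidean (axiom 5): no — 0 R 1 and 0 R 5, but not 1 R 5.
So F validates K, D, T, S4; S5 would additionally require R to be Euclidean. The strongest is S4.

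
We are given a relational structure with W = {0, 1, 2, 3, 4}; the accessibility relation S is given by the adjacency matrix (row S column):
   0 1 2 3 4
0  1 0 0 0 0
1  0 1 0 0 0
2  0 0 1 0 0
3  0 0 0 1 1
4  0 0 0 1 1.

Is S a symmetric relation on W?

Yes

Symmetric: yes — every pair in S has its reverse in S.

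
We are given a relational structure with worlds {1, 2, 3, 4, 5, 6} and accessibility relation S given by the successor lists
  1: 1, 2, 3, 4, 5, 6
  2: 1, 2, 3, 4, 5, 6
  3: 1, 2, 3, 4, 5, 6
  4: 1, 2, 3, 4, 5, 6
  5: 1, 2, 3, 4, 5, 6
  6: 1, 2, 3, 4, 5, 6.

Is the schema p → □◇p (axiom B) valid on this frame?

Yes

Axiom B corresponds to the accessibility relation being symmetric.
Symmetric: yes — every pair in S has its reverse in S.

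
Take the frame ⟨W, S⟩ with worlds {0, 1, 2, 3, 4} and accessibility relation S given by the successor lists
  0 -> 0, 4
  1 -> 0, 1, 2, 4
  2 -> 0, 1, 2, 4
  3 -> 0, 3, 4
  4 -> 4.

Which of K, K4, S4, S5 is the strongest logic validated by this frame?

Transitive (axiom 4): yes — every two-step S-path is closed by a direct edge.
Reflexive (axiom T): yes — every world is S-related to itself.
Euclidean (axiom 5): no — 1 S 0 and 1 S 2, but not 0 S 2.
So F validates K, K4, S4; S5 would additionally require S to be Euclidean. The strongest is S4.

S4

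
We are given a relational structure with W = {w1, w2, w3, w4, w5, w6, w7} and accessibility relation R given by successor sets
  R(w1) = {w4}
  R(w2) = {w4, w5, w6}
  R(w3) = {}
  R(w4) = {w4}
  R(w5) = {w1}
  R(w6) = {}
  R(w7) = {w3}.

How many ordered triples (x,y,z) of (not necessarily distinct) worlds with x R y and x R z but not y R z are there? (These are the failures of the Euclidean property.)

Enumerating: (w2,w4,w5), (w2,w4,w6), (w2,w5,w4), (w2,w5,w5), (w2,w5,w6), (w2,w6,w4), (w2,w6,w5), (w2,w6,w6), (w5,w1,w1), (w7,w3,w3).

10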